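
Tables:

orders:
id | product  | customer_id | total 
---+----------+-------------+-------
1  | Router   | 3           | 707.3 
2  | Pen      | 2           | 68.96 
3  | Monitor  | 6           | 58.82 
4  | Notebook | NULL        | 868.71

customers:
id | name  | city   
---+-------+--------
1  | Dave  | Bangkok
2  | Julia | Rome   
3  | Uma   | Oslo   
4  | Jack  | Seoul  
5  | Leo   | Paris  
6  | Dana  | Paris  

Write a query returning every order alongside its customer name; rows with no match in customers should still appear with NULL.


LEFT JOIN keeps every row from orders (the left table); where customer_id has no match in customers, the customer columns become NULL. Walk through each order:
  - order 1 (Router): customer_id=3 -> matches Uma
  - order 2 (Pen): customer_id=2 -> matches Julia
  - order 3 (Monitor): customer_id=6 -> matches Dana
  - order 4 (Notebook): customer_id=NULL, no match -> kept with NULL
All 4 rows appear; 1 has NULL customer.

SQL:
SELECT a.product, b.name AS customer
FROM orders a
LEFT JOIN customers b ON a.customer_id = b.id

Result:
product  | customer
---------+---------
Router   | Uma     
Pen      | Julia   
Monitor  | Dana    
Notebook | NULL    


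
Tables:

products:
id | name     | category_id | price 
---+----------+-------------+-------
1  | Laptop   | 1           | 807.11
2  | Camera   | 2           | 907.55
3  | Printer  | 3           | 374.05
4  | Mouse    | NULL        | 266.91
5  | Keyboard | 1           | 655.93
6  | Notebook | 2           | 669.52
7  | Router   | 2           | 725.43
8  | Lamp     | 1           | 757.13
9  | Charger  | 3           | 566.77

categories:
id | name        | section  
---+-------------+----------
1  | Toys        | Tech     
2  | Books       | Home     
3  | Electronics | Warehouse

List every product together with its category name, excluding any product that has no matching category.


INNER JOIN keeps only products rows whose category_id matches an id in categories. Walk through each product:
  - product 1 (Laptop): category_id=1 -> matches Toys
  - product 2 (Camera): category_id=2 -> matches Books
  - product 3 (Printer): category_id=3 -> matches Electronics
  - product 4 (Mouse): category_id=NULL, no match -> dropped
  - product 5 (Keyboard): category_id=1 -> matches Toys
  - product 6 (Notebook): category_id=2 -> matches Books
  - product 7 (Router): category_id=2 -> matches Books
  - product 8 (Lamp): category_id=1 -> matches Toys
  - product 9 (Charger): category_id=3 -> matches Electronics
So 1 of 9 rows is dropped.

SQL:
SELECT a.name, b.name AS category
FROM products a
INNER JOIN categories b ON a.category_id = b.id

Result:
name     | category   
---------+------------
Laptop   | Toys       
Camera   | Books      
Printer  | Electronics
Keyboard | Toys       
Notebook | Books      
Router   | Books      
Lamp     | Toys       
Charger  | Electronics


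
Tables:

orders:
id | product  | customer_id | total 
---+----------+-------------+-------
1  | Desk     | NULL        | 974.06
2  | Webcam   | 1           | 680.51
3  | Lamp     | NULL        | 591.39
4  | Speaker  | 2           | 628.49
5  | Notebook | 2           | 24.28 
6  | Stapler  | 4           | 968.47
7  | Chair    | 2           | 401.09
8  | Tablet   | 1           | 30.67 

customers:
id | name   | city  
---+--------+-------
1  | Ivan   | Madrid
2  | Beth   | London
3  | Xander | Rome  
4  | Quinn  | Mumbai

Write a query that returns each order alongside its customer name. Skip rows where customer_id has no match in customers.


INNER JOIN keeps only orders rows whose customer_id matches an id in customers. Walk through each order:
  - order 1 (Desk): customer_id=NULL, no match -> dropped
  - order 2 (Webcam): customer_id=1 -> matches Ivan
  - order 3 (Lamp): customer_id=NULL, no match -> dropped
  - order 4 (Speaker): customer_id=2 -> matches Beth
  - order 5 (Notebook): customer_id=2 -> matches Beth
  - order 6 (Stapler): customer_id=4 -> matches Quinn
  - order 7 (Chair): customer_id=2 -> matches Beth
  - order 8 (Tablet): customer_id=1 -> matches Ivan
So 2 of 8 rows are dropped.

SQL:
SELECT a.product, b.name AS customer
FROM orders a
INNER JOIN customers b ON a.customer_id = b.id

Result:
product  | customer
---------+---------
Webcam   | Ivan    
Speaker  | Beth    
Notebook | Beth    
Stapler  | Quinn   
Chair    | Beth    
Tablet   | Ivan    


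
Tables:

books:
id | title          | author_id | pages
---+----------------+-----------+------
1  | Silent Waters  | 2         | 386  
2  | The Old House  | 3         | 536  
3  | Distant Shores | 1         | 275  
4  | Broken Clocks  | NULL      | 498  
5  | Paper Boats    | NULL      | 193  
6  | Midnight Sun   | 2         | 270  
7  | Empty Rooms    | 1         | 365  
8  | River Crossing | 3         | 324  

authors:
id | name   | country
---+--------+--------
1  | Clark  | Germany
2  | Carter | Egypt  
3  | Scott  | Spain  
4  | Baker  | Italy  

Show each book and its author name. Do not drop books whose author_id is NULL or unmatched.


LEFT JOIN keeps every row from books (the left table); where author_id has no match in authors, the author columns become NULL. Walk through each book:
  - book 1 (Silent Waters): author_id=2 -> matches Carter
  - book 2 (The Old House): author_id=3 -> matches Scott
  - book 3 (Distant Shores): author_id=1 -> matches Clark
  - book 4 (Broken Clocks): author_id=NULL, no match -> kept with NULL
  - book 5 (Paper Boats): author_id=NULL, no match -> kept with NULL
  - book 6 (Midnight Sun): author_id=2 -> matches Carter
  - book 7 (Empty Rooms): author_id=1 -> matches Clark
  - book 8 (River Crossing): author_id=3 -> matches Scott
All 8 rows appear; 2 have NULL author.

SQL:
SELECT a.title, b.name AS author
FROM books a
LEFT JOIN authors b ON a.author_id = b.id

Result:
title          | author
---------------+-------
Silent Waters  | Carter
The Old House  | Scott 
Distant Shores | Clark 
Broken Clocks  | NULL  
Paper Boats    | NULL  
Midnight Sun   | Carter
Empty Rooms    | Clark 
River Crossing | Scott 


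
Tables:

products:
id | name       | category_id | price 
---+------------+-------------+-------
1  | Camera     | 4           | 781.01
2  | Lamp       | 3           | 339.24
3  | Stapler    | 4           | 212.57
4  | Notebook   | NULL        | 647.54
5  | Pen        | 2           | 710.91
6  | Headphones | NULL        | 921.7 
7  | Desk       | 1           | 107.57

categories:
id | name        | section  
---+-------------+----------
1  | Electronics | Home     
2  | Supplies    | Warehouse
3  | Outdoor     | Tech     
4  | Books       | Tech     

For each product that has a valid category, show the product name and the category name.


INNER JOIN keeps only products rows whose category_id matches an id in categories. Walk through each product:
  - product 1 (Camera): category_id=4 -> matches Books
  - product 2 (Lamp): category_id=3 -> matches Outdoor
  - product 3 (Stapler): category_id=4 -> matches Books
  - product 4 (Notebook): category_id=NULL, no match -> dropped
  - product 5 (Pen): category_id=2 -> matches Supplies
  - product 6 (Headphones): category_id=NULL, no match -> dropped
  - product 7 (Desk): category_id=1 -> matches Electronics
So 2 of 7 rows are dropped.

SQL:
SELECT a.name, b.name AS category
FROM products a
INNER JOIN categories b ON a.category_id = b.id

Result:
name    | category   
--------+------------
Camera  | Books      
Lamp    | Outdoor    
Stapler | Books      
Pen     | Supplies   
Desk    | Electronics


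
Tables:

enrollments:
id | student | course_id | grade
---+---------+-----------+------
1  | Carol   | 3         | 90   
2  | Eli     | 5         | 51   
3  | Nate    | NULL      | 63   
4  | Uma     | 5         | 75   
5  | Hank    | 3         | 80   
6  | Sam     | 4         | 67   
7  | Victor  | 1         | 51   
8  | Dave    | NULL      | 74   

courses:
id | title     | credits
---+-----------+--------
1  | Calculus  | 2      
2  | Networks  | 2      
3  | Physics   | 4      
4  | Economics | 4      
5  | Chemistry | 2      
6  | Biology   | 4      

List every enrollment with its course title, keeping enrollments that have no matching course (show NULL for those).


LEFT JOIN keeps every row from enrollments (the left table); where course_id has no match in courses, the course columns become NULL. Walk through each enrollment:
  - enrollment 1 (Carol): course_id=3 -> matches Physics
  - enrollment 2 (Eli): course_id=5 -> matches Chemistry
  - enrollment 3 (Nate): course_id=NULL, no match -> kept with NULL
  - enrollment 4 (Uma): course_id=5 -> matches Chemistry
  - enrollment 5 (Hank): course_id=3 -> matches Physics
  - enrollment 6 (Sam): course_id=4 -> matches Economics
  - enrollment 7 (Victor): course_id=1 -> matches Calculus
  - enrollment 8 (Dave): course_id=NULL, no match -> kept with NULL
All 8 rows appear; 2 have NULL course.

SQL:
SELECT a.student, b.title AS course
FROM enrollments a
LEFT JOIN courses b ON a.course_id = b.id

Result:
student | course   
--------+----------
Carol   | Physics  
Eli     | Chemistry
Nate    | NULL     
Uma     | Chemistry
Hank    | Physics  
Sam     | Economics
Victor  | Calculus 
Dave    | NULL     


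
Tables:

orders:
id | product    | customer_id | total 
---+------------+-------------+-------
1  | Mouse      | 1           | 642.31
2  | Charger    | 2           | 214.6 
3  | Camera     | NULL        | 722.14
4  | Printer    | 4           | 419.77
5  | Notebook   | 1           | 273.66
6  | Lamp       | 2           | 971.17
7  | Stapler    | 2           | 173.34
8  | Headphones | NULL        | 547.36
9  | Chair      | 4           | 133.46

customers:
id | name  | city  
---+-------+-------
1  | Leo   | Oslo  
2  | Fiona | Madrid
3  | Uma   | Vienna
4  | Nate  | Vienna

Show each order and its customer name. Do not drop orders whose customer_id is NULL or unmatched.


LEFT JOIN keeps every row from orders (the left table); where customer_id has no match in customers, the customer columns become NULL. Walk through each order:
  - order 1 (Mouse): customer_id=1 -> matches Leo
  - order 2 (Charger): customer_id=2 -> matches Fiona
  - order 3 (Camera): customer_id=NULL, no match -> kept with NULL
  - order 4 (Printer): customer_id=4 -> matches Nate
  - order 5 (Notebook): customer_id=1 -> matches Leo
  - order 6 (Lamp): customer_id=2 -> matches Fiona
  - order 7 (Stapler): customer_id=2 -> matches Fiona
  - order 8 (Headphones): customer_id=NULL, no match -> kept with NULL
  - order 9 (Chair): customer_id=4 -> matches Nate
All 9 rows appear; 2 have NULL customer.

SQL:
SELECT a.product, b.name AS customer
FROM orders a
LEFT JOIN customers b ON a.customer_id = b.id

Result:
product    | customer
-----------+---------
Mouse      | Leo     
Charger    | Fiona   
Camera     | NULL    
Printer    | Nate    
Notebook   | Leo     
Lamp       | Fiona   
Stapler    | Fiona   
Headphones | NULL    
Chair      | Nate    


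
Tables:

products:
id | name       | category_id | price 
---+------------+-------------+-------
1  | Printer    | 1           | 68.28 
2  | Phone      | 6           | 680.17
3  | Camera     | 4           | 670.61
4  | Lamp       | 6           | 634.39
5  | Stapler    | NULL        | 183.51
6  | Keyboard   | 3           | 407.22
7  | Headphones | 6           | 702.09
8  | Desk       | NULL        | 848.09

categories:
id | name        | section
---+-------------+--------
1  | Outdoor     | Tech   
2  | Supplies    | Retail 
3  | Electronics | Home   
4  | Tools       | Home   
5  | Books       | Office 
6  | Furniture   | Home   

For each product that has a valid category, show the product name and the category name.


INNER JOIN keeps only products rows whose category_id matches an id in categories. Walk through each product:
  - product 1 (Printer): category_id=1 -> matches Outdoor
  - product 2 (Phone): category_id=6 -> matches Furniture
  - product 3 (Camera): category_id=4 -> matches Tools
  - product 4 (Lamp): category_id=6 -> matches Furniture
  - product 5 (Stapler): category_id=NULL, no match -> dropped
  - product 6 (Keyboard): category_id=3 -> matches Electronics
  - product 7 (Headphones): category_id=6 -> matches Furniture
  - product 8 (Desk): category_id=NULL, no match -> dropped
So 2 of 8 rows are dropped.

SQL:
SELECT a.name, b.name AS category
FROM products a
INNER JOIN categories b ON a.category_id = b.id

Result:
name       | category   
-----------+------------
Printer    | Outdoor    
Phone      | Furniture  
Camera     | Tools      
Lamp       | Furniture  
Keyboard   | Electronics
Headphones | Furniture  


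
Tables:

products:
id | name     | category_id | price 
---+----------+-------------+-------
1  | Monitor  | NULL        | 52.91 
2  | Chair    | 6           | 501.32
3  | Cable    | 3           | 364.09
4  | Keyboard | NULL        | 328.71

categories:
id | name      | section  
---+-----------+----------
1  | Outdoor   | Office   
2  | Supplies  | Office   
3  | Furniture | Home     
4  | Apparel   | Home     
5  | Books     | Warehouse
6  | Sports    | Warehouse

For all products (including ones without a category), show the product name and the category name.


LEFT JOIN keeps every row from products (the left table); where category_id has no match in categories, the category columns become NULL. Walk through each product:
  - product 1 (Monitor): category_id=NULL, no match -> kept with NULL
  - product 2 (Chair): category_id=6 -> matches Sports
  - product 3 (Cable): category_id=3 -> matches Furniture
  - product 4 (Keyboard): category_id=NULL, no match -> kept with NULL
All 4 rows appear; 2 have NULL category.

SQL:
SELECT a.name, b.name AS category
FROM products a
LEFT JOIN categories b ON a.category_id = b.id

Result:
name     | category 
---------+----------
Monitor  | NULL     
Chair    | Sports   
Cable    | Furniture
Keyboard | NULL     


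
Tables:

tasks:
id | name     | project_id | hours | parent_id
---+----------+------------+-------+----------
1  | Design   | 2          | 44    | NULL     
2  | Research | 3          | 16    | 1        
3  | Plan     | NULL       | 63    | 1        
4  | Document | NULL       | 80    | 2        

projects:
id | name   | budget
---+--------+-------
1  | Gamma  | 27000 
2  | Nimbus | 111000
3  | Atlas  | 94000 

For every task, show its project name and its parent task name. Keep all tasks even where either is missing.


Two LEFT JOINs from the same base table tasks: one to projects via project_id, one to tasks itself via parent_id. Both are LEFT so every task is preserved.
Match against projects:
  - task 1 (Design): project_id=2 -> matches Nimbus
  - task 2 (Research): project_id=3 -> matches Atlas
  - task 3 (Plan): project_id=NULL, no match -> kept with NULL
  - task 4 (Document): project_id=NULL, no match -> kept with NULL
Match against tasks (self):
  - task 1 (Design): parent_id=NULL -> NULL
  - task 2 (Research): parent_id=1 -> Design
  - task 3 (Plan): parent_id=1 -> Design
  - task 4 (Document): parent_id=2 -> Research

SQL:
SELECT a.name, b.name AS project, c.name AS parent
FROM tasks a
LEFT JOIN projects b ON a.project_id = b.id
LEFT JOIN tasks c ON a.parent_id = c.id

Result:
name     | project | parent  
---------+---------+---------
Design   | Nimbus  | NULL    
Research | Atlas   | Design  
Plan     | NULL    | Design  
Document | NULL    | Research


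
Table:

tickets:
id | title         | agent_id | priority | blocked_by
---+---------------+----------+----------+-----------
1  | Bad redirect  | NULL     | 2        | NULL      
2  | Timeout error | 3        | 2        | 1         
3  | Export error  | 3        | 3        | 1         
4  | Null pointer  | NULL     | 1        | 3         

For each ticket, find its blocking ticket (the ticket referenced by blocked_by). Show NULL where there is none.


This is a self-join: tickets is joined to a second copy of itself, matching each row's blocked_by to another row's id. Use LEFT JOIN so rows with blocked_by=NULL are kept.
  - ticket 1 (Bad redirect): blocked_by=NULL -> NULL
  - ticket 2 (Timeout error): blocked_by=1 -> Bad redirect
  - ticket 3 (Export error): blocked_by=1 -> Bad redirect
  - ticket 4 (Null pointer): blocked_by=3 -> Export error

SQL:
SELECT a.title AS item, b.title AS blocked_by
FROM tickets a
LEFT JOIN tickets b ON a.blocked_by = b.id

Result:
item          | blocked_by  
--------------+-------------
Bad redirect  | NULL        
Timeout error | Bad redirect
Export error  | Bad redirect
Null pointer  | Export error


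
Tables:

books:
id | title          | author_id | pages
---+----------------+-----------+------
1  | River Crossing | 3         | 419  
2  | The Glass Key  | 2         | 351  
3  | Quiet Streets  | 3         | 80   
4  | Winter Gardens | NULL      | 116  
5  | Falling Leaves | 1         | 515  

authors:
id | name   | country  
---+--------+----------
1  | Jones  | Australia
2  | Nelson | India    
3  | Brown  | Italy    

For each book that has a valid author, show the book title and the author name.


INNER JOIN keeps only books rows whose author_id matches an id in authors. Walk through each book:
  - book 1 (River Crossing): author_id=3 -> matches Brown
  - book 2 (The Glass Key): author_id=2 -> matches Nelson
  - book 3 (Quiet Streets): author_id=3 -> matches Brown
  - book 4 (Winter Gardens): author_id=NULL, no match -> dropped
  - book 5 (Falling Leaves): author_id=1 -> matches Jones
So 1 of 5 rows is dropped.

SQL:
SELECT a.title, b.name AS author
FROM books a
INNER JOIN authors b ON a.author_id = b.id

Result:
title          | author
---------------+-------
River Crossing | Brown 
The Glass Key  | Nelson
Quiet Streets  | Brown 
Falling Leaves | Jones 


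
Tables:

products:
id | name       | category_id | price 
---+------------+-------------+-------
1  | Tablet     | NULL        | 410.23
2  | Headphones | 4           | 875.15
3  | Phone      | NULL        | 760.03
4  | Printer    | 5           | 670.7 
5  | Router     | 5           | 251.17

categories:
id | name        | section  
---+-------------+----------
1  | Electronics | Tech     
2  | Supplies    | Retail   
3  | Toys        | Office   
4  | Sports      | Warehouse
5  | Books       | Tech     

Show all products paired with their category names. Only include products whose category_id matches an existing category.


INNER JOIN keeps only products rows whose category_id matches an id in categories. Walk through each product:
  - product 1 (Tablet): category_id=NULL, no match -> dropped
  - product 2 (Headphones): category_id=4 -> matches Sports
  - product 3 (Phone): category_id=NULL, no match -> dropped
  - product 4 (Printer): category_id=5 -> matches Books
  - product 5 (Router): category_id=5 -> matches Books
So 2 of 5 rows are dropped.

SQL:
SELECT a.name, b.name AS category
FROM products a
INNER JOIN categories b ON a.category_id = b.id

Result:
name       | category
-----------+---------
Headphones | Sports  
Printer    | Books   
Router     | Books   


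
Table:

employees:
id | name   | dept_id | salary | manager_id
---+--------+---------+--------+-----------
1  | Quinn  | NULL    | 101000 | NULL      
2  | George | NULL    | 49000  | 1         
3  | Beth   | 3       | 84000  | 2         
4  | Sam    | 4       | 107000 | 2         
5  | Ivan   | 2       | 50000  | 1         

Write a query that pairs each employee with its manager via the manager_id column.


This is a self-join: employees is joined to a second copy of itself, matching each row's manager_id to another row's id. Use LEFT JOIN so rows with manager_id=NULL are kept.
  - employee 1 (Quinn): manager_id=NULL -> NULL
  - employee 2 (George): manager_id=1 -> Quinn
  - employee 3 (Beth): manager_id=2 -> George
  - employee 4 (Sam): manager_id=2 -> George
  - employee 5 (Ivan): manager_id=1 -> Quinn

SQL:
SELECT a.name AS item, b.name AS manager
FROM employees a
LEFT JOIN employees b ON a.manager_id = b.id

Result:
item   | manager
-------+--------
Quinn  | NULL   
George | Quinn  
Beth   | George 
Sam    | George 
Ivan   | Quinn  


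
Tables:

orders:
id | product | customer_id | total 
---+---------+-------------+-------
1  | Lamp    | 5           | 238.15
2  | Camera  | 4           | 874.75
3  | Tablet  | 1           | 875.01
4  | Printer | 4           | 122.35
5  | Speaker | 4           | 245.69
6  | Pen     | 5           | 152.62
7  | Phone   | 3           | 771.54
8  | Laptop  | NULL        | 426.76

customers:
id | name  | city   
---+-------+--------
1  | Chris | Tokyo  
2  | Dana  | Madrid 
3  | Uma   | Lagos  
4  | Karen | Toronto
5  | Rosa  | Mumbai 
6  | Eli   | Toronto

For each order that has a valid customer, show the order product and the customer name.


INNER JOIN keeps only orders rows whose customer_id matches an id in customers. Walk through each order:
  - order 1 (Lamp): customer_id=5 -> matches Rosa
  - order 2 (Camera): customer_id=4 -> matches Karen
  - order 3 (Tablet): customer_id=1 -> matches Chris
  - order 4 (Printer): customer_id=4 -> matches Karen
  - order 5 (Speaker): customer_id=4 -> matches Karen
  - order 6 (Pen): customer_id=5 -> matches Rosa
  - order 7 (Phone): customer_id=3 -> matches Uma
  - order 8 (Laptop): customer_id=NULL, no match -> dropped
So 1 of 8 rows is dropped.

SQL:
SELECT a.product, b.name AS customer
FROM orders a
INNER JOIN customers b ON a.customer_id = b.id

Result:
product | customer
--------+---------
Lamp    | Rosa    
Camera  | Karen   
Tablet  | Chris   
Printer | Karen   
Speaker | Karen   
Pen     | Rosa    
Phone   | Uma     


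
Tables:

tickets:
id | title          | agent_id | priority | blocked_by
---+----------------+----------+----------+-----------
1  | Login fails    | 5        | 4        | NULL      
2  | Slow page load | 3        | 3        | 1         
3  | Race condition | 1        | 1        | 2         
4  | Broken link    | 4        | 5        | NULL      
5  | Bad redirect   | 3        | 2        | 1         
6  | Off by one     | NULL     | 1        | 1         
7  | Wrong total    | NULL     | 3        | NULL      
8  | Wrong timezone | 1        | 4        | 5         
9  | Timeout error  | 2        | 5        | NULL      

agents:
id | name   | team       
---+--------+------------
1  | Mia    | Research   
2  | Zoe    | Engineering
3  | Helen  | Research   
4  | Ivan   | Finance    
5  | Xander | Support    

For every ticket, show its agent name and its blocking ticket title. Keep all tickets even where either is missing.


Two LEFT JOINs from the same base table tickets: one to agents via agent_id, one to tickets itself via blocked_by. Both are LEFT so every ticket is preserved.
Match against agents:
  - ticket 1 (Login fails): agent_id=5 -> matches Xander
  - ticket 2 (Slow page load): agent_id=3 -> matches Helen
  - ticket 3 (Race condition): agent_id=1 -> matches Mia
  - ticket 4 (Broken link): agent_id=4 -> matches Ivan
  - ticket 5 (Bad redirect): agent_id=3 -> matches Helen
  - ticket 6 (Off by one): agent_id=NULL, no match -> kept with NULL
  - ticket 7 (Wrong total): agent_id=NULL, no match -> kept with NULL
  - ticket 8 (Wrong timezone): agent_id=1 -> matches Mia
  - ticket 9 (Timeout error): agent_id=2 -> matches Zoe
Match against tickets (self):
  - ticket 1 (Login fails): blocked_by=NULL -> NULL
  - ticket 2 (Slow page load): blocked_by=1 -> Login fails
  - ticket 3 (Race condition): blocked_by=2 -> Slow page load
  - ticket 4 (Broken link): blocked_by=NULL -> NULL
  - ticket 5 (Bad redirect): blocked_by=1 -> Login fails
  - ticket 6 (Off by one): blocked_by=1 -> Login fails
  - ticket 7 (Wrong total): blocked_by=NULL -> NULL
  - ticket 8 (Wrong timezone): blocked_by=5 -> Bad redirect
  - ticket 9 (Timeout error): blocked_by=NULL -> NULL

SQL:
SELECT a.title, b.name AS agent, c.title AS blocked_by
FROM tickets a
LEFT JOIN agents b ON a.agent_id = b.id
LEFT JOIN tickets c ON a.blocked_by = c.id

Result:
title          | agent  | blocked_by    
---------------+--------+---------------
Login fails    | Xander | NULL          
Slow page load | Helen  | Login fails   
Race condition | Mia    | Slow page load
Broken link    | Ivan   | NULL          
Bad redirect   | Helen  | Login fails   
Off by one     | NULL   | Login fails   
Wrong total    | NULL   | NULL          
Wrong timezone | Mia    | Bad redirect  
Timeout error  | Zoe    | NULL          


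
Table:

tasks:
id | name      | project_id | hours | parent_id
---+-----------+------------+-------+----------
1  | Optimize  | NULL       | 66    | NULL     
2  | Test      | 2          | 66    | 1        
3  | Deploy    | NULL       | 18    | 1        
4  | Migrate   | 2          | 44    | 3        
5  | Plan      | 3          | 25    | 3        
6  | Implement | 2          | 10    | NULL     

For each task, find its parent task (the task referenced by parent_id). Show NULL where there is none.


This is a self-join: tasks is joined to a second copy of itself, matching each row's parent_id to another row's id. Use LEFT JOIN so rows with parent_id=NULL are kept.
  - task 1 (Optimize): parent_id=NULL -> NULL
  - task 2 (Test): parent_id=1 -> Optimize
  - task 3 (Deploy): parent_id=1 -> Optimize
  - task 4 (Migrate): parent_id=3 -> Deploy
  - task 5 (Plan): parent_id=3 -> Deploy
  - task 6 (Implement): parent_id=NULL -> NULL

SQL:
SELECT a.name AS item, b.name AS parent
FROM tasks a
LEFT JOIN tasks b ON a.parent_id = b.id

Result:
item      | parent  
----------+---------
Optimize  | NULL    
Test      | Optimize
Deploy    | Optimize
Migrate   | Deploy  
Plan      | Deploy  
Implement | NULL    


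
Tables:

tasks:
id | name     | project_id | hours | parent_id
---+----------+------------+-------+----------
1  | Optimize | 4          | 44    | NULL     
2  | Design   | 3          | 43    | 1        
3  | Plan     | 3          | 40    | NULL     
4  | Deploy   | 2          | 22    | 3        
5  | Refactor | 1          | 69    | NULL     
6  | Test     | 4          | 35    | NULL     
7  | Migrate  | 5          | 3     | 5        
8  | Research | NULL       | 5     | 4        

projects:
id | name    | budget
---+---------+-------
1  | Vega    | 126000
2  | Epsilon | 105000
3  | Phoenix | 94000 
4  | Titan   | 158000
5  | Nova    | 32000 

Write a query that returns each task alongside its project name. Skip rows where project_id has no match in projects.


INNER JOIN keeps only tasks rows whose project_id matches an id in projects. Walk through each task:
  - task 1 (Optimize): project_id=4 -> matches Titan
  - task 2 (Design): project_id=3 -> matches Phoenix
  - task 3 (Plan): project_id=3 -> matches Phoenix
  - task 4 (Deploy): project_id=2 -> matches Epsilon
  - task 5 (Refactor): project_id=1 -> matches Vega
  - task 6 (Test): project_id=4 -> matches Titan
  - task 7 (Migrate): project_id=5 -> matches Nova
  - task 8 (Research): project_id=NULL, no match -> dropped
So 1 of 8 rows is dropped.

SQL:
SELECT a.name, b.name AS project
FROM tasks a
INNER JOIN projects b ON a.project_id = b.id

Result:
name     | project
---------+--------
Optimize | Titan  
Design   | Phoenix
Plan     | Phoenix
Deploy   | Epsilon
Refactor | Vega   
Test     | Titan  
Migrate  | Nova   


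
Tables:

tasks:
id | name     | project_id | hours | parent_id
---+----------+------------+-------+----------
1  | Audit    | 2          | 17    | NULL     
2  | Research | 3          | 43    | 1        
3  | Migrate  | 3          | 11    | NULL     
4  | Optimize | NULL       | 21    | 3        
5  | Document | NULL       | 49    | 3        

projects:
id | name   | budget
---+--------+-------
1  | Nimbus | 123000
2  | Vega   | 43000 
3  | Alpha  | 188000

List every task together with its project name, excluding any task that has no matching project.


INNER JOIN keeps only tasks rows whose project_id matches an id in projects. Walk through each task:
  - task 1 (Audit): project_id=2 -> matches Vega
  - task 2 (Research): project_id=3 -> matches Alpha
  - task 3 (Migrate): project_id=3 -> matches Alpha
  - task 4 (Optimize): project_id=NULL, no match -> dropped
  - task 5 (Document): project_id=NULL, no match -> dropped
So 2 of 5 rows are dropped.

SQL:
SELECT a.name, b.name AS project
FROM tasks a
INNER JOIN projects b ON a.project_id = b.id

Result:
name     | project
---------+--------
Audit    | Vega   
Research | Alpha  
Migrate  | Alpha  


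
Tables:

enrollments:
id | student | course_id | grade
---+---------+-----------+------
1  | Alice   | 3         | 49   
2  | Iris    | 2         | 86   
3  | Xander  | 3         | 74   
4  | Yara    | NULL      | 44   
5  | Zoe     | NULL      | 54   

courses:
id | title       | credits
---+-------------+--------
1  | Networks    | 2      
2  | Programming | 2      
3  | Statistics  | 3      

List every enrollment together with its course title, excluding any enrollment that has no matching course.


INNER JOIN keeps only enrollments rows whose course_id matches an id in courses. Walk through each enrollment:
  - enrollment 1 (Alice): course_id=3 -> matches Statistics
  - enrollment 2 (Iris): course_id=2 -> matches Programming
  - enrollment 3 (Xander): course_id=3 -> matches Statistics
  - enrollment 4 (Yara): course_id=NULL, no match -> dropped
  - enrollment 5 (Zoe): course_id=NULL, no match -> dropped
So 2 of 5 rows are dropped.

SQL:
SELECT a.student, b.title AS course
FROM enrollments a
INNER JOIN courses b ON a.course_id = b.id

Result:
student | course     
--------+------------
Alice   | Statistics 
Iris    | Programming
Xander  | Statistics 


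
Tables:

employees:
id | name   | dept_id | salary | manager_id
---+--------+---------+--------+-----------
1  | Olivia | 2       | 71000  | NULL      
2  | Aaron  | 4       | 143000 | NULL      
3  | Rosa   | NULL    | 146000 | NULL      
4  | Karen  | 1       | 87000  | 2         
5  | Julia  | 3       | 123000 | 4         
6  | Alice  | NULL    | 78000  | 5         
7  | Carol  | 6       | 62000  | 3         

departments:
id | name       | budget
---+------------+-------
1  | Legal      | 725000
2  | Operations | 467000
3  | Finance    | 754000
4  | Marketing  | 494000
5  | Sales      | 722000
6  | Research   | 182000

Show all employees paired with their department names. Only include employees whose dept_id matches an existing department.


INNER JOIN keeps only employees rows whose dept_id matches an id in departments. Walk through each employee:
  - employee 1 (Olivia): dept_id=2 -> matches Operations
  - employee 2 (Aaron): dept_id=4 -> matches Marketing
  - employee 3 (Rosa): dept_id=NULL, no match -> dropped
  - employee 4 (Karen): dept_id=1 -> matches Legal
  - employee 5 (Julia): dept_id=3 -> matches Finance
  - employee 6 (Alice): dept_id=NULL, no match -> dropped
  - employee 7 (Carol): dept_id=6 -> matches Research
So 2 of 7 rows are dropped.

SQL:
SELECT a.name, b.name AS department
FROM employees a
INNER JOIN departments b ON a.dept_id = b.id

Result:
name   | department
-------+-----------
Olivia | Operations
Aaron  | Marketing 
Karen  | Legal     
Julia  | Finance   
Carol  | Research  


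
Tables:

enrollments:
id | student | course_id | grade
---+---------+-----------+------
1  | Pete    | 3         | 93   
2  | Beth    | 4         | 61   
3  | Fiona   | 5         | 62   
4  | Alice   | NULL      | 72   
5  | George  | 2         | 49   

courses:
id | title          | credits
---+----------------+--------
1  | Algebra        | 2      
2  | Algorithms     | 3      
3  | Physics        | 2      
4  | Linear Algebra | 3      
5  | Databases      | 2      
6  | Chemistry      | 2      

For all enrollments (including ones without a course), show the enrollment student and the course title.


LEFT JOIN keeps every row from enrollments (the left table); where course_id has no match in courses, the course columns become NULL. Walk through each enrollment:
  - enrollment 1 (Pete): course_id=3 -> matches Physics
  - enrollment 2 (Beth): course_id=4 -> matches Linear Algebra
  - enrollment 3 (Fiona): course_id=5 -> matches Databases
  - enrollment 4 (Alice): course_id=NULL, no match -> kept with NULL
  - enrollment 5 (George): course_id=2 -> matches Algorithms
All 5 rows appear; 1 has NULL course.

SQL:
SELECT a.student, b.title AS course
FROM enrollments a
LEFT JOIN courses b ON a.course_id = b.id

Result:
student | course        
--------+---------------
Pete    | Physics       
Beth    | Linear Algebra
Fiona   | Databases     
Alice   | NULL          
George  | Algorithms    


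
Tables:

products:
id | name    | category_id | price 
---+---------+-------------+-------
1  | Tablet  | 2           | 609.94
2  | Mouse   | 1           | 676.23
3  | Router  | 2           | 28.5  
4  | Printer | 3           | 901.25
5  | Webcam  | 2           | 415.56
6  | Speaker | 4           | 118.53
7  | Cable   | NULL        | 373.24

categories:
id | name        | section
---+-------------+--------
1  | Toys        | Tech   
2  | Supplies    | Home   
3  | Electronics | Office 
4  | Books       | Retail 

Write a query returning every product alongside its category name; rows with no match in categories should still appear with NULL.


LEFT JOIN keeps every row from products (the left table); where category_id has no match in categories, the category columns become NULL. Walk through each product:
  - product 1 (Tablet): category_id=2 -> matches Supplies
  - product 2 (Mouse): category_id=1 -> matches Toys
  - product 3 (Router): category_id=2 -> matches Supplies
  - product 4 (Printer): category_id=3 -> matches Electronics
  - product 5 (Webcam): category_id=2 -> matches Supplies
  - product 6 (Speaker): category_id=4 -> matches Books
  - product 7 (Cable): category_id=NULL, no match -> kept with NULL
All 7 rows appear; 1 has NULL category.

SQL:
SELECT a.name, b.name AS category
FROM products a
LEFT JOIN categories b ON a.category_id = b.id

Result:
name    | category   
--------+------------
Tablet  | Supplies   
Mouse   | Toys       
Router  | Supplies   
Printer | Electronics
Webcam  | Supplies   
Speaker | Books      
Cable   | NULL       


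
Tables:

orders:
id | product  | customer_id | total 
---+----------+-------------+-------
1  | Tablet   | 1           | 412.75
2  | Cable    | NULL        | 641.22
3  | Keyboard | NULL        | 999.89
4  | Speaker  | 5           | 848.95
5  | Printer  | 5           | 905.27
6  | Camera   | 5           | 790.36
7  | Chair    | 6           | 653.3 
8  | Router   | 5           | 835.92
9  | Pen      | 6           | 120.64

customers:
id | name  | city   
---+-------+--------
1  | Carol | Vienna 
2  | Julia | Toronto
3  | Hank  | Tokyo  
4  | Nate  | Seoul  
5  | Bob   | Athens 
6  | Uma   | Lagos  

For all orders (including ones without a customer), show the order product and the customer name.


LEFT JOIN keeps every row from orders (the left table); where customer_id has no match in customers, the customer columns become NULL. Walk through each order:
  - order 1 (Tablet): customer_id=1 -> matches Carol
  - order 2 (Cable): customer_id=NULL, no match -> kept with NULL
  - order 3 (Keyboard): customer_id=NULL, no match -> kept with NULL
  - order 4 (Speaker): customer_id=5 -> matches Bob
  - order 5 (Printer): customer_id=5 -> matches Bob
  - order 6 (Camera): customer_id=5 -> matches Bob
  - order 7 (Chair): customer_id=6 -> matches Uma
  - order 8 (Router): customer_id=5 -> matches Bob
  - order 9 (Pen): customer_id=6 -> matches Uma
All 9 rows appear; 2 have NULL customer.

SQL:
SELECT a.product, b.name AS customer
FROM orders a
LEFT JOIN customers b ON a.customer_id = b.id

Result:
product  | customer
---------+---------
Tablet   | Carol   
Cable    | NULL    
Keyboard | NULL    
Speaker  | Bob     
Printer  | Bob     
Camera   | Bob     
Chair    | Uma     
Router   | Bob     
Pen      | Uma     


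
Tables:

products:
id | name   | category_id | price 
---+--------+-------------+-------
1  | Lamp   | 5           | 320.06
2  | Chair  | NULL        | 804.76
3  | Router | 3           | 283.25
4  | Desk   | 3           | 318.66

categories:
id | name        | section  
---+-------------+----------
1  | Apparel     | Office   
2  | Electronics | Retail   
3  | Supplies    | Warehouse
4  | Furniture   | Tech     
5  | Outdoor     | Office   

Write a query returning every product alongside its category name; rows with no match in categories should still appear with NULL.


LEFT JOIN keeps every row from products (the left table); where category_id has no match in categories, the category columns become NULL. Walk through each product:
  - product 1 (Lamp): category_id=5 -> matches Outdoor
  - product 2 (Chair): category_id=NULL, no match -> kept with NULL
  - product 3 (Router): category_id=3 -> matches Supplies
  - product 4 (Desk): category_id=3 -> matches Supplies
All 4 rows appear; 1 has NULL category.

SQL:
SELECT a.name, b.name AS category
FROM products a
LEFT JOIN categories b ON a.category_id = b.id

Result:
name   | category
-------+---------
Lamp   | Outdoor 
Chair  | NULL    
Router | Supplies
Desk   | Supplies


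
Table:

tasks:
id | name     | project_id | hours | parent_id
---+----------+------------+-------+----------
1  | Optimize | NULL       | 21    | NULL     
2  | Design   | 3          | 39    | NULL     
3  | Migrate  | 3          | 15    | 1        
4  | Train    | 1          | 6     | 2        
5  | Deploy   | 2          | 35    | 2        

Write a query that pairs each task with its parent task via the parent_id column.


This is a self-join: tasks is joined to a second copy of itself, matching each row's parent_id to another row's id. Use LEFT JOIN so rows with parent_id=NULL are kept.
  - task 1 (Optimize): parent_id=NULL -> NULL
  - task 2 (Design): parent_id=NULL -> NULL
  - task 3 (Migrate): parent_id=1 -> Optimize
  - task 4 (Train): parent_id=2 -> Design
  - task 5 (Deploy): parent_id=2 -> Design

SQL:
SELECT a.name AS item, b.name AS parent
FROM tasks a
LEFT JOIN tasks b ON a.parent_id = b.id

Result:
item     | parent  
---------+---------
Optimize | NULL    
Design   | NULL    
Migrate  | Optimize
Train    | Design  
Deploy   | Design  


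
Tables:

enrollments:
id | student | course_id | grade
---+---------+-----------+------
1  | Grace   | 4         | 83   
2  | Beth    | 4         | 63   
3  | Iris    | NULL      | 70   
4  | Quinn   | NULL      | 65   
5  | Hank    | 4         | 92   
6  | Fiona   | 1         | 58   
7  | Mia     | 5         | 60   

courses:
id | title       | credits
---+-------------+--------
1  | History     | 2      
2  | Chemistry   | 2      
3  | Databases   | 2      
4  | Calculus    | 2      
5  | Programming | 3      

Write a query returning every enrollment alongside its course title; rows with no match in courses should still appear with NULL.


LEFT JOIN keeps every row from enrollments (the left table); where course_id has no match in courses, the course columns become NULL. Walk through each enrollment:
  - enrollment 1 (Grace): course_id=4 -> matches Calculus
  - enrollment 2 (Beth): course_id=4 -> matches Calculus
  - enrollment 3 (Iris): course_id=NULL, no match -> kept with NULL
  - enrollment 4 (Quinn): course_id=NULL, no match -> kept with NULL
  - enrollment 5 (Hank): course_id=4 -> matches Calculus
  - enrollment 6 (Fiona): course_id=1 -> matches History
  - enrollment 7 (Mia): course_id=5 -> matches Programming
All 7 rows appear; 2 have NULL course.

SQL:
SELECT a.student, b.title AS course
FROM enrollments a
LEFT JOIN courses b ON a.course_id = b.id

Result:
student | course     
--------+------------
Grace   | Calculus   
Beth    | Calculus   
Iris    | NULL       
Quinn   | NULL       
Hank    | Calculus   
Fiona   | History    
Mia     | Programming


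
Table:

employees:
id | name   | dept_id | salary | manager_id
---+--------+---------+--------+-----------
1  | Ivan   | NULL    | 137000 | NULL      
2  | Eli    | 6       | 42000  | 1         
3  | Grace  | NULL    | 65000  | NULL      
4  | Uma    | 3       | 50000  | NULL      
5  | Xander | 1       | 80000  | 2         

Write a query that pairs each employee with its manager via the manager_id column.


This is a self-join: employees is joined to a second copy of itself, matching each row's manager_id to another row's id. Use LEFT JOIN so rows with manager_id=NULL are kept.
  - employee 1 (Ivan): manager_id=NULL -> NULL
  - employee 2 (Eli): manager_id=1 -> Ivan
  - employee 3 (Grace): manager_id=NULL -> NULL
  - employee 4 (Uma): manager_id=NULL -> NULL
  - employee 5 (Xander): manager_id=2 -> Eli

SQL:
SELECT a.name AS item, b.name AS manager
FROM employees a
LEFT JOIN employees b ON a.manager_id = b.id

Result:
item   | manager
-------+--------
Ivan   | NULL   
Eli    | Ivan   
Grace  | NULL   
Uma    | NULL   
Xander | Eli    
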